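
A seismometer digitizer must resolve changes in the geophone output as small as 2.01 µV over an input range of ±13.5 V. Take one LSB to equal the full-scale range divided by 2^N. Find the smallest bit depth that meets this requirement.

24 bits

The full-scale span is 13.5 − (-13.5) = 27 V.
27 V / 2.01 µV = 1.343e7. Since 2^23 = 8388608 and 2^24 = 16777216, N = 24.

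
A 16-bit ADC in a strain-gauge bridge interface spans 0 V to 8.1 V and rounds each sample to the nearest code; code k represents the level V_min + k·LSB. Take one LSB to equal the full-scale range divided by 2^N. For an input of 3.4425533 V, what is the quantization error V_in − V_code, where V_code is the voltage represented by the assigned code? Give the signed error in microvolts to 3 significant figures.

Span = 8.1 V. LSB = 8.1 V / 2^16 ≈ 123.6 µV.
(V_in − V_min)/LSB = (3.4425533 − (0)) × 65536/8.1 = 27853.2312 → nearest code k = 27853.
V_code = 0 + (27853/65536) × 8.1 = 3.4425247192 V.
V_in − V_code = 3.4425533 − (3.4425247192) = +28.6 µV.

+28.6 µV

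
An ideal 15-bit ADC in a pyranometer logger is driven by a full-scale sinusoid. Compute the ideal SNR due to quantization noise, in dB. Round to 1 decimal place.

For an ideal N-bit converter with full-scale sine input, SNR = 6.02 N + 1.76 dB. SNR = 6.02 × 15 + 1.76 = 90.30 + 1.76 = 92.06 dB.

92.1 dB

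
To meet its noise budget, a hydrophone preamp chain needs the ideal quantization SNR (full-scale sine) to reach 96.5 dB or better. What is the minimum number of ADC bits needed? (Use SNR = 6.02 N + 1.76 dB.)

16 bits

N ≥ (96.5 − 1.76)/6.02 = 15.738 → N_min = 16.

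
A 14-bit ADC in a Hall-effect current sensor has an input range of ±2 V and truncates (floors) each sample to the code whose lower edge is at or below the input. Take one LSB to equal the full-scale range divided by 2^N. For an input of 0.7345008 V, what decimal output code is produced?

11200

The full-scale span is 2 − (-2) = 4 V. LSB = 4 V / 2^14 ≈ 244.1 µV.
(V_in − V_min) × 2^14/range = (0.7345008 − (-2)) × 16384/4 = 11200.515.
Floor → code = 11200.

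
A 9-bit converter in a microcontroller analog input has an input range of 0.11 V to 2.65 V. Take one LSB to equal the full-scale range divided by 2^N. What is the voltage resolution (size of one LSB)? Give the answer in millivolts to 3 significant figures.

The full-scale span is 2.65 − (0.11) = 2.54 V.
There are 2^9 = 512 steps.
LSB = 2.54 V ÷ 2^9 = 2.54/512 V = 4.96 mV.

4.96 mV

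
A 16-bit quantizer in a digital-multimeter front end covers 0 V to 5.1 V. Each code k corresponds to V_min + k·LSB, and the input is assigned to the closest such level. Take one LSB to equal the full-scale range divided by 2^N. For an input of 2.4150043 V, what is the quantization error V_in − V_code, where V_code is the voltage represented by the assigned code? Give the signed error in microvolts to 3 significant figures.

Full-scale range = 5.1 V. LSB = 5.1 V / 2^16 ≈ 77.82 µV.
(2.4150043 − (0)) / LSB = 2.4150043 × 65536/5.1 = 31033.2788. Nearest integer: k = 31033.
V_code = V_min + k × range/2^16 = 0 + 31033 × 5.1/65536 = 2.4149826050 V.
e = 2.4150043 − (2.4149826050) = +21.7 µV.

+21.7 µV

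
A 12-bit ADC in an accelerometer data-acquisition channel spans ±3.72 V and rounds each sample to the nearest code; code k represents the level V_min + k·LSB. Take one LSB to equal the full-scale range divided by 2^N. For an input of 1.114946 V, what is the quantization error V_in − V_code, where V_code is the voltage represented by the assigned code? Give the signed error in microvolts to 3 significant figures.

The full-scale span is 3.72 − (-3.72) = 7.44 V. LSB = 7.44 V / 2^12 ≈ 1.816 mV.
(1.114946 − (-3.72)) / LSB = 4.834946 × 4096/7.44 = 2661.8197. Nearest integer: k = 2662.
Reconstructed level: -3.72 + 2662 × 7.44/4096 V = 1.115273438 V.
V_in − V_code = 1.114946 − (1.115273438) = −327 µV.

−327 µV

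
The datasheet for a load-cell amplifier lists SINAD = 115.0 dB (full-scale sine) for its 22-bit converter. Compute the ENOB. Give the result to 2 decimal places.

ENOB = (115.0 − 1.76)/6.02 = 18.8106 bits.

18.81 bits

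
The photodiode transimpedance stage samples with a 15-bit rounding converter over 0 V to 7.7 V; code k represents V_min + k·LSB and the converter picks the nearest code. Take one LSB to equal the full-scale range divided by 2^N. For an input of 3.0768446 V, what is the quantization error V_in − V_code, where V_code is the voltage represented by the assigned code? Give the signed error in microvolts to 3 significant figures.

Span = 7.7 V. LSB = 7.7 V / 2^15 ≈ 235.0 µV.
Position in LSBs: (3.0768446 − (0)) × 32768/7.7 = 13093.7719; rounding gives k = 13094.
V_code = V_min + k × range/2^15 = 0 + 13094 × 7.7/32768 = 3.0768981934 V.
V_in − V_code = 3.0768446 − (3.0768981934) = −53.6 µV.

−53.6 µV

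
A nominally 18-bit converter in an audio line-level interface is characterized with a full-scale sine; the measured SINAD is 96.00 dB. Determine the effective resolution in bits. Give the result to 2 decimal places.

ENOB = (96.00 − 1.76)/6.02 = 15.6545 bits.

15.65 bits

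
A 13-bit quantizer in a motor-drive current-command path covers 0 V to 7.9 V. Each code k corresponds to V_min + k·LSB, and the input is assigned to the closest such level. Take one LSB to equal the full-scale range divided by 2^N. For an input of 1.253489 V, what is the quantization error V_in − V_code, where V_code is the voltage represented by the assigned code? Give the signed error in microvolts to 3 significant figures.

Full-scale range = 7.9 V. LSB = 7.9 V / 2^13 ≈ 0.9644 mV.
Position in LSBs: (1.253489 − (0)) × 8192/7.9 = 1299.8205; rounding gives k = 1300.
V_code = 0 + (1300/8192) × 7.9 = 1.253662109 V.
V_in − V_code = 1.253489 − (1.253662109) = −173 µV.

−173 µV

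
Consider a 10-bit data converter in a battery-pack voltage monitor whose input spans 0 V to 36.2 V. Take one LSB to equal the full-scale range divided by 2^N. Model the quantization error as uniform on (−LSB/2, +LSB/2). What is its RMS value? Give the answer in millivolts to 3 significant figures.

10.2 mV

Range is 36.2 V.
One LSB is 36.2 V / 1024 = 35.352 mV.
For a uniform distribution on [−LSB/2, +LSB/2], V_rms = LSB/√12 = 35.352 mV/3.4641 = 10.2 mV.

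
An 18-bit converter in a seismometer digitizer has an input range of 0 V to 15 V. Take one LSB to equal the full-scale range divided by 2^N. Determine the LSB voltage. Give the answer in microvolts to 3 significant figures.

Span = 15 V.
2^18 = 262144 levels.
Step size = 15/262144 V = 57.2 µV.

57.2 µV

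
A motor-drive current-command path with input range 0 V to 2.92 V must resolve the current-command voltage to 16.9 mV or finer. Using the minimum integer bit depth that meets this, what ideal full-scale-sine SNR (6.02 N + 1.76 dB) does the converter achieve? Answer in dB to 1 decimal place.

Range is 2.92 V.
2.92 V / 16.9 mV = 172.8. Since 2^7 = 128 and 2^8 = 256, N = 8.
Ideal SNR at N = 8: 6.02·8 + 1.76 = 49.9 dB.

49.9 dB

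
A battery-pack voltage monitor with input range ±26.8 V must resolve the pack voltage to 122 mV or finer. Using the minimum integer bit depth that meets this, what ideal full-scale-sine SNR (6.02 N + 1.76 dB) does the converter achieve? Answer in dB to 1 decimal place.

55.9 dB

Span: 26.8 V − (-26.8 V) = 53.6 V.
Required number of levels: 53.6/122 mV = 439.34; smallest N with 2^N ≥ that is 9.
Ideal SNR at N = 9: 6.02·9 + 1.76 = 55.9 dB.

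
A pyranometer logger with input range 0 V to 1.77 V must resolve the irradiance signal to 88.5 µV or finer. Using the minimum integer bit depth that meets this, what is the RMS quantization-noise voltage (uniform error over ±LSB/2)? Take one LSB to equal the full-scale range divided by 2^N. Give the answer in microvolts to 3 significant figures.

15.6 µV

V_FS = 1.77 V.
Levels needed ≥ 1.77/88.5 µV = 20000. 2^15 = 32768 suffices, so N_min = 15.
Step size = 1.77/32768 V = 54.016 µV.
V_rms = LSB/√12 = 15.6 µV.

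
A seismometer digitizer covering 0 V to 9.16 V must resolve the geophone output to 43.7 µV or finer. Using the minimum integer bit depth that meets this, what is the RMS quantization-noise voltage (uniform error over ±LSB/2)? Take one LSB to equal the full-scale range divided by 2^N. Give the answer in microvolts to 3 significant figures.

Range is 9.16 V.
Need 2^N ≥ 9.16 V / 43.7 µV = 209600 → N_min = 18.
Step size = 9.16/262144 V = 34.943 µV.
V_rms = LSB/√12 = 10.1 µV.

10.1 µV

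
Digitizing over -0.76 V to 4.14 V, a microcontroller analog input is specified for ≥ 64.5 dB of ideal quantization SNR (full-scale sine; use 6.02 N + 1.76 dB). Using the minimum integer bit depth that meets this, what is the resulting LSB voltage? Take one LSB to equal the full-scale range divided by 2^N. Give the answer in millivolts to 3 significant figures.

Range = 4.14 − (-0.76) = 4.9 V.
6.02 N + 1.76 ≥ 64.5 gives N ≥ 10.422, so the minimum integer is 11.
One LSB is 4.9 V / 2048 = 2.39 mV.

2.39 mV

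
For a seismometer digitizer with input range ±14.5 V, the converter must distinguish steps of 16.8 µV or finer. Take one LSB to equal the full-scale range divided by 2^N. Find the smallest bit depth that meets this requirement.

Full-scale range = 14.5 V − (-14.5 V) = 29 V.
29 V / 16.8 µV = 1.726e6. Since 2^20 = 1048576 and 2^21 = 2097152, N = 21.

21 bits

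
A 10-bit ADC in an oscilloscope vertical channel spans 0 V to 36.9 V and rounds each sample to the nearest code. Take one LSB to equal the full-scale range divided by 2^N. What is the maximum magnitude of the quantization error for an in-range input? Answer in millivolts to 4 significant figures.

Range is 36.9 V.
Step size = 36.9/1024 V = 36.0352 mV.
|e|_max = LSB/2 = 18.02 mV.

18.02 mV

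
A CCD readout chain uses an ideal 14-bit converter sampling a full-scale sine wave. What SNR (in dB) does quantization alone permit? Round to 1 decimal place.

Ideal quantization SNR: 6.02 × 14 + 1.76 dB = 86.0 dB.

86.0 dB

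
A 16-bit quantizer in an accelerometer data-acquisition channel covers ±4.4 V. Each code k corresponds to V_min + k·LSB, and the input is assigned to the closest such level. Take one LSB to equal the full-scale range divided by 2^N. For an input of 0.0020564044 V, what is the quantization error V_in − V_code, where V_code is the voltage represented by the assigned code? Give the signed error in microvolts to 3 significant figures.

The full-scale span is 4.4 − (-4.4) = 8.8 V. LSB = 8.8 V / 2^16 ≈ 134.3 µV.
(0.0020564044 − (-4.4)) / LSB = 4.4020564044 × 65536/8.8 = 32783.3146. Nearest integer: k = 32783.
V_code = -4.4 + (32783/65536) × 8.8 = 0.0020141601563 V.
V_in − V_code = 0.0020564044 − (0.0020141601563) = +42.2 µV.

+42.2 µV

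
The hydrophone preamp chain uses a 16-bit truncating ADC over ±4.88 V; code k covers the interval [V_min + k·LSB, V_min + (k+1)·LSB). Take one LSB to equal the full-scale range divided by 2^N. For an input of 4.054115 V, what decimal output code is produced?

59990

Span: 4.88 V − (-4.88 V) = 9.76 V. LSB = 9.76 V / 2^16 ≈ 148.9 µV.
V_in − V_min = 4.054115 − (-4.88) = 8.934115 V.
Divide by LSB: 8.934115 × 65536/9.76 = 59990.3853.
Truncating gives code 59990.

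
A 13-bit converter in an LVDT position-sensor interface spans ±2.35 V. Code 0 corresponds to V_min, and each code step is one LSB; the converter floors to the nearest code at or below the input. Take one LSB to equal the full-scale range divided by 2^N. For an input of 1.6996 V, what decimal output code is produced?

7058

Full-scale range = 2.35 V − (-2.35 V) = 4.7 V. LSB = 4.7 V / 2^13 ≈ 0.5737 mV.
(V_in − V_min) × 2^13/range = (1.6996 − (-2.35)) × 8192/4.7 = 7058.367.
Floor → code = 7058.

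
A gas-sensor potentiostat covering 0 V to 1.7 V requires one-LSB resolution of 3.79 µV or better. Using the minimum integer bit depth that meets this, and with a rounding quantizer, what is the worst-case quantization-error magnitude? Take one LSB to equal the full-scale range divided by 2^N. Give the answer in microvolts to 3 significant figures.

V_FS = 1.7 V.
Required number of levels: 1.7/3.79 µV = 448550; smallest N with 2^N ≥ that is 19.
LSB = 1.7 V ÷ 2^19 = 1.7/524288 V = 3.2425 µV.
Half an LSB is 1.62 µV.

1.62 µV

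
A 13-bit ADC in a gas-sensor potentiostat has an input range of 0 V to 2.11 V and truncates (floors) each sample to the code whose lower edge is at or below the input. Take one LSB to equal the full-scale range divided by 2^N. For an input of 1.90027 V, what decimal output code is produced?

7377

V_FS = 2.11 V. LSB = 2.11 V / 2^13 ≈ 257.6 µV.
V_in − V_min = 1.90027 − (0) = 1.90027 V.
Divide by LSB: 1.90027 × 8192/2.11 = 7377.7307.
Truncating gives code 7377.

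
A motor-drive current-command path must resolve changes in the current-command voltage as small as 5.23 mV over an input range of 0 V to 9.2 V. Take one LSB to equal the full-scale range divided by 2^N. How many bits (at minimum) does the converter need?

Range is 9.2 V.
9.2 V / 5.23 mV = 1759. Since 2^10 = 1024 and 2^11 = 2048, N = 11.

11 bits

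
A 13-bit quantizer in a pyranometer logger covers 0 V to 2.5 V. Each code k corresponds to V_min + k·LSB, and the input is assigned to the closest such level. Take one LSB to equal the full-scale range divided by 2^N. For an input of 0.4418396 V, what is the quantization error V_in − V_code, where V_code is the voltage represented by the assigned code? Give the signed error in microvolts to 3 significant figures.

−54.9 µV

V_FS = 2.5 V. LSB = 2.5 V / 2^13 ≈ 305.2 µV.
(0.4418396 − (0)) / LSB = 0.4418396 × 8192/2.5 = 1447.8200. Nearest integer: k = 1448.
V_code = V_min + k × range/2^13 = 0 + 1448 × 2.5/8192 = 0.4418945313 V.
V_in − V_code = 0.4418396 − (0.4418945313) = −54.9 µV.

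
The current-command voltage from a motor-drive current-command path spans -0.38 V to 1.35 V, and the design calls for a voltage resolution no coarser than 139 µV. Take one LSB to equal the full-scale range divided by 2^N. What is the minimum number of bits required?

Full-scale range = 1.35 V − (-0.38 V) = 1.73 V.
1.73 V / 139 µV = 12450. Since 2^13 = 8192 and 2^14 = 16384, N = 14.

14 bits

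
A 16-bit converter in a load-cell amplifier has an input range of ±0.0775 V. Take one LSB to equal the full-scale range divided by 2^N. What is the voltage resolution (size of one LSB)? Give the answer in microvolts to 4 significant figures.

2.365 µV

Span: 0.0775 V − (-0.0775 V) = 0.155 V.
Number of codes = 2^16 = 65536.
LSB = 0.155 V ÷ 2^16 = 0.155/65536 V = 2.365 µV.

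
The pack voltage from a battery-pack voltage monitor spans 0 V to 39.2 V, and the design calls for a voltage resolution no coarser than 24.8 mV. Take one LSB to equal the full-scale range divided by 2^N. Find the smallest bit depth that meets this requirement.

V_FS = 39.2 V.
Levels needed ≥ 39.2/24.8 mV = 1581. 2^11 = 2048 suffices, so N_min = 11.

11 bits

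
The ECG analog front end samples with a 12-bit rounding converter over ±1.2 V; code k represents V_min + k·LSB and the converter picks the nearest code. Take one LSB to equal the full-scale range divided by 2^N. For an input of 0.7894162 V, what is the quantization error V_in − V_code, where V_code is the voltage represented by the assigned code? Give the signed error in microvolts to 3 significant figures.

Span: 1.2 V − (-1.2 V) = 2.4 V. LSB = 2.4 V / 2^12 ≈ 0.5859 mV.
(V_in − V_min)/LSB = (0.7894162 − (-1.2)) × 4096/2.4 = 3395.2703 → nearest code k = 3395.
V_code = V_min + k × range/2^12 = -1.2 + 3395 × 2.4/4096 = 0.7892578125 V.
e = 0.7894162 − (0.7892578125) = +158 µV.

+158 µV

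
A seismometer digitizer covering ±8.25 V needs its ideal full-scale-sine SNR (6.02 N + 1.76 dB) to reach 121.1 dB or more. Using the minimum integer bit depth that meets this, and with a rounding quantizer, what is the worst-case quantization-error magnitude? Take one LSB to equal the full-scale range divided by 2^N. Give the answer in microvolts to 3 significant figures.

Range = 8.25 − (-8.25) = 16.5 V.
6.02 N + 1.76 ≥ 121.1 gives N ≥ 19.824, so the minimum integer is 20.
LSB = 16.5 V / 2^20 = 15.736 µV.
Half an LSB is 7.87 µV.

7.87 µV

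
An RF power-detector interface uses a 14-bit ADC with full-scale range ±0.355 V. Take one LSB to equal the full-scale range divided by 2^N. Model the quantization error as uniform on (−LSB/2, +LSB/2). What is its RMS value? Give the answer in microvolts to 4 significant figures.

Full-scale range = 0.355 V − (-0.355 V) = 0.71 V.
LSB = 0.71 V ÷ 2^14 = 0.71/16384 V = 43.3350 µV.
σ_q = LSB/√12 = 43.3350 µV/3.4641 = 12.51 µV.

12.51 µV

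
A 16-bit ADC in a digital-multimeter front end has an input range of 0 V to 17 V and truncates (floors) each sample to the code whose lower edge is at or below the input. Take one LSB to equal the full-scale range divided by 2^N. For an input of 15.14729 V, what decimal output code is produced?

Range is 17 V. LSB = 17 V / 2^16 ≈ 259.4 µV.
code = ⌊(V_in − V_min)/LSB⌋ = ⌊(V_in − V_min) × 2^16 / range⌋
     = ⌊(15.14729 − (0)) × 65536 / 17⌋ = ⌊15.14729 × 65536/17⌋
     = ⌊58393.694⌋ = 58393.

58393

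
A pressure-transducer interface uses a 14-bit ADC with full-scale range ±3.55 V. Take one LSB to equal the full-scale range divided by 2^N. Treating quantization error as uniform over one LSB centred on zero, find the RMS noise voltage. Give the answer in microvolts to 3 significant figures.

125 µV

The full-scale span is 3.55 − (-3.55) = 7.1 V.
LSB = 7.1 V / 2^14 = 433.35 µV.
σ_q = LSB/√12 = 433.35 µV/3.4641 = 125 µV.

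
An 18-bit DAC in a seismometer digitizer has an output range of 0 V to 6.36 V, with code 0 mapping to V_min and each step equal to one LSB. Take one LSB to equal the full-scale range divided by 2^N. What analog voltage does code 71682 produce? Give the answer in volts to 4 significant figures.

Full-scale range = 6.36 V. LSB = 6.36 V / 2^18.
V_out = V_min + code × LSB = 0 V + 71682 × 6.36 V / 262144
      = 0 + 1.73911 = 1.73911 V.

1.739 V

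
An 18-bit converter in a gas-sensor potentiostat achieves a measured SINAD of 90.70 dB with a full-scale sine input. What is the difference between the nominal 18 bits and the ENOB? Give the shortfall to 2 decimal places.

ENOB = (SINAD − 1.76)/6.02 = (90.70 − 1.76)/6.02 = 14.7741 bits.
Lost resolution: 18 − 14.7741 = 3.2259 bits.

3.23 bits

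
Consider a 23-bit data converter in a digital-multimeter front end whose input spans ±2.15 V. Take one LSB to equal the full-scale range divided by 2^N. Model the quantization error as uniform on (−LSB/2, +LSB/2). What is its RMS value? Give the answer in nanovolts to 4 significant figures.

148.0 nV

Full-scale range = 2.15 V − (-2.15 V) = 4.3 V.
One LSB is 4.3 V / 8388608 = 0.512600 µV.
For a uniform distribution on [−LSB/2, +LSB/2], V_rms = LSB/√12 = 0.512600 µV/3.4641 = 148.0 nV.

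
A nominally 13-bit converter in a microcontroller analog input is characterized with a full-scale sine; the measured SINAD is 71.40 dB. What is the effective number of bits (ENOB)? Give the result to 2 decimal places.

Inverting SNR = 6.02 N + 1.76: N_eff = (71.40 − 1.76)/6.02 = 11.5681.

11.57 bits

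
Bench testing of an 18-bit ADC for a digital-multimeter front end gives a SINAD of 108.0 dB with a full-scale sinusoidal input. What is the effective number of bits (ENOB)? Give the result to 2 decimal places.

17.65 bits

ENOB = (SINAD − 1.76) / 6.02 = (108.0 − 1.76) / 6.02 = 106.24 / 6.02 = 17.6478.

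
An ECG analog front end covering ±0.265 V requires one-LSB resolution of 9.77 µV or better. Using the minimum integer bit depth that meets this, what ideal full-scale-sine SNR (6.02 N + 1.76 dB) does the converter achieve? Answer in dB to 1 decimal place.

Full-scale range = 0.265 V − (-0.265 V) = 0.53 V.
Required number of levels: 0.53/9.77 µV = 54248; smallest N with 2^N ≥ that is 16.
6.02(16) + 1.76 = 98.08 dB.

98.1 dB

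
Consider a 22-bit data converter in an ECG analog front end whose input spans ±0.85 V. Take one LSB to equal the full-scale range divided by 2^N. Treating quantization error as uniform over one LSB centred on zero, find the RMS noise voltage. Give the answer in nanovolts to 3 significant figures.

117 nV

Span: 0.85 V − (-0.85 V) = 1.7 V.
LSB = 1.7 V / 2^22 = 405.31 nV.
RMS of a uniform error over width LSB is LSB/√12 = 117 nV.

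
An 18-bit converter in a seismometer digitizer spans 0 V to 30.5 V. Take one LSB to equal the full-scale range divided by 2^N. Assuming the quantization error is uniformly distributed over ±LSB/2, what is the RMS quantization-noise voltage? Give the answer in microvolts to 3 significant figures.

33.6 µV

Range is 30.5 V.
LSB = 30.5 V / 2^18 = 116.35 µV.
RMS of a uniform error over width LSB is LSB/√12 = 33.6 µV.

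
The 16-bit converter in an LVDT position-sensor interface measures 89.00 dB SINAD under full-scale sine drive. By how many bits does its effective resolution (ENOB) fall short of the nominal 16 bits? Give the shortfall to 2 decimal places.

N_eff = (89.00 − 1.76)/6.02 = 14.4917 bits.
16 − 14.4917 = 1.51 bits below nominal.

1.51 bits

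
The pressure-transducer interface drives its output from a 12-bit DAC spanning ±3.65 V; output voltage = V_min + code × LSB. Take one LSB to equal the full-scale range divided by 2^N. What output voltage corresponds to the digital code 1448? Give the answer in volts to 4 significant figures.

Range = 3.65 − (-3.65) = 7.3 V. LSB = 7.3 V / 2^12.
V_out = -3.65 + 1448 × (7.3/4096) V
      = -3.65 V + 2.58066 V = -1.06934 V.

-1.069 V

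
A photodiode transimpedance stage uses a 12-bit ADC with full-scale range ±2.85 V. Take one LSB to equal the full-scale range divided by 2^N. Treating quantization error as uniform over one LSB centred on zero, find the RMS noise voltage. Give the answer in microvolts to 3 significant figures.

Span: 2.85 V − (-2.85 V) = 5.7 V.
One LSB is 5.7 V / 4096 = 1.3916 mV.
V_rms = LSB/√12 = 1.3916 mV / √12 = 402 µV.

402 µV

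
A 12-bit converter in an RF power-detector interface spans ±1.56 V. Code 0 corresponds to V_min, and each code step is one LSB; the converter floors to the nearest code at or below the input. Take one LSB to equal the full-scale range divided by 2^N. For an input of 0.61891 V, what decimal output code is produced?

2860

Full-scale range = 1.56 V − (-1.56 V) = 3.12 V. LSB = 3.12 V / 2^12 ≈ 0.7617 mV.
(V_in − V_min) × 2^12/range = (0.61891 − (-1.56)) × 4096/3.12 = 2860.518.
Floor → code = 2860.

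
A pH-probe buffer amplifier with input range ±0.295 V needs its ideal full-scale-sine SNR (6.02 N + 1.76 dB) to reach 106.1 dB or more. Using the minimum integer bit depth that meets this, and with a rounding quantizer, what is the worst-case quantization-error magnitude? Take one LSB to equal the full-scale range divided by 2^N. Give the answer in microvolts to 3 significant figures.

The full-scale span is 0.295 − (-0.295) = 0.59 V.
6.02 N + 1.76 ≥ 106.1 gives N ≥ 17.332, so the minimum integer is 18.
Step size = 0.59/262144 V = 2.2507 µV.
Half an LSB is 1.13 µV.

1.13 µV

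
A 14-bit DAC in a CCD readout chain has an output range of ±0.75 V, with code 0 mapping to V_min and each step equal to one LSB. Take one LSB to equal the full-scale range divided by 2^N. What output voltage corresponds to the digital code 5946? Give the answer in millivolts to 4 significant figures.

Span: 0.75 V − (-0.75 V) = 1.5 V. LSB = 1.5 V / 2^14.
V_out = -0.75 + 5946 × (1.5/16384) V
      = -0.75 V + 0.544373 V = -0.205627 V.

-205.6 mV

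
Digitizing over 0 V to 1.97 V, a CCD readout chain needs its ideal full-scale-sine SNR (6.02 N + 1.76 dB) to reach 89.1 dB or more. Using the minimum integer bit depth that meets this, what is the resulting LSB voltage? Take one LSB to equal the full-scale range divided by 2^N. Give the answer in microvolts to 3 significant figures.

60.1 µV

Range is 1.97 V.
Required N = ⌈(89.1 − 1.76)/6.02⌉ = ⌈14.508⌉ = 15.
Step size = 1.97/32768 V = 60.1 µV.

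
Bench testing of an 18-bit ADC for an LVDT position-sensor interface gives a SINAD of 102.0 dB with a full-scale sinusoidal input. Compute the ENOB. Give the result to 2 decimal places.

16.65 bits

ENOB = (102.0 − 1.76)/6.02 = 16.6512 bits.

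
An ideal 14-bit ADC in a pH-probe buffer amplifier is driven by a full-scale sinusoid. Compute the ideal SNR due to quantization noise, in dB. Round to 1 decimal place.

Ideal quantization SNR: 6.02 × 14 + 1.76 dB = 86.0 dB.

86.0 dB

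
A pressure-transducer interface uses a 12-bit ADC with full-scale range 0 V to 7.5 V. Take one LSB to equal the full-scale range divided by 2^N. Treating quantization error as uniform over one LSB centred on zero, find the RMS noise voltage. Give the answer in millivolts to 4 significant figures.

Span = 7.5 V.
LSB = 7.5 V ÷ 2^12 = 7.5/4096 V = 1.83105 mV.
V_rms = LSB/√12 = 1.83105 mV / √12 = 0.5286 mV.

0.5286 mV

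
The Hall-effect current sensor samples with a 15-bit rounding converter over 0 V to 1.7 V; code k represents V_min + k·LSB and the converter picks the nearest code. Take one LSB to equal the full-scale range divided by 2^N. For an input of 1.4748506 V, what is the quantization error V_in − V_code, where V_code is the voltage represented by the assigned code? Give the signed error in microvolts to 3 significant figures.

+9.29 µV

V_FS = 1.7 V. LSB = 1.7 V / 2^15 ≈ 51.88 µV.
(1.4748506 − (0)) / LSB = 1.4748506 × 32768/1.7 = 28428.1791. Nearest integer: k = 28428.
Reconstructed level: 0 + 28428 × 1.7/32768 V = 1.4748413086 V.
e = 1.4748506 − (1.4748413086) = +9.29 µV.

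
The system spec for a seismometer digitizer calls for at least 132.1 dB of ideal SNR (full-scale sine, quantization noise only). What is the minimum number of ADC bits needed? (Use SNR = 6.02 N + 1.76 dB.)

6.02 N + 1.76 ≥ 132.1 gives N ≥ 21.651, so the minimum integer is 22.

22 bits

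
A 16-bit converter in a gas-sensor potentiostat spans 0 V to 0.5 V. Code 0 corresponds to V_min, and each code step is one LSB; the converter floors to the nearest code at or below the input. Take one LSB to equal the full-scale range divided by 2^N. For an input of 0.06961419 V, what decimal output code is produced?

9124

V_FS = 0.5 V. LSB = 0.5 V / 2^16 ≈ 7.629 µV.
code = ⌊(V_in − V_min)/LSB⌋ = ⌊(V_in − V_min) × 2^16 / range⌋
     = ⌊(0.06961419 − (0)) × 65536 / 0.5⌋ = ⌊0.06961419 × 65536/0.5⌋
     = ⌊9124.471⌋ = 9124.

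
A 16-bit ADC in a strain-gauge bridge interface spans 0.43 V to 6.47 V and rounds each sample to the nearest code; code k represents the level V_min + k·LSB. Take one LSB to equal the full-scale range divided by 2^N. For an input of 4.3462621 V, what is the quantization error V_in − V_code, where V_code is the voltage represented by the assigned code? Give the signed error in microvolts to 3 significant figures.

Range = 6.47 − (0.43) = 6.04 V. LSB = 6.04 V / 2^16 ≈ 92.16 µV.
(4.3462621 − (0.43)) / LSB = 3.9162621 × 65536/6.04 = 42492.7406. Nearest integer: k = 42493.
V_code = 0.43 + (42493/65536) × 6.04 = 4.3462860107 V.
V_in − V_code = 4.3462621 − (4.3462860107) = −23.9 µV.

−23.9 µV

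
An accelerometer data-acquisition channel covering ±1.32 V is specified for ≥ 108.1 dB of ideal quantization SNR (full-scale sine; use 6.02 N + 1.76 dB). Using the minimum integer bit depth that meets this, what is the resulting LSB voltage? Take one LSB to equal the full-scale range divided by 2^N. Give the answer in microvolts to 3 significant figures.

The full-scale span is 1.32 − (-1.32) = 2.64 V.
N ≥ (108.1 − 1.76)/6.02 = 17.664 → N_min = 18.
LSB = 2.64 V / 2^18 = 10.1 µV.

10.1 µV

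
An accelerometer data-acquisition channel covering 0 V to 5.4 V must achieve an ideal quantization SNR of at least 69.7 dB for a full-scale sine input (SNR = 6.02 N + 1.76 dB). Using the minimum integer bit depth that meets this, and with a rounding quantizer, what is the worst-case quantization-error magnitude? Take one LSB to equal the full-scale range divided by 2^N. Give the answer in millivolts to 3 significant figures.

Range is 5.4 V.
N ≥ (69.7 − 1.76)/6.02 = 11.286 → N_min = 12.
Step size = 5.4/4096 V = 1.3184 mV.
Half an LSB is 0.659 mV.

0.659 mV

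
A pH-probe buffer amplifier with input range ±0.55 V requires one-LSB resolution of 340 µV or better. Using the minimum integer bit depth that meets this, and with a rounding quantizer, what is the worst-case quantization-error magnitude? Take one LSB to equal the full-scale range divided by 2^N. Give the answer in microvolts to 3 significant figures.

Range = 0.55 − (-0.55) = 1.1 V.
1.1 V / 340 µV = 3235. Since 2^11 = 2048 and 2^12 = 4096, N = 12.
Step size = 1.1/4096 V = 268.55 µV.
Half an LSB is 134 µV.

134 µV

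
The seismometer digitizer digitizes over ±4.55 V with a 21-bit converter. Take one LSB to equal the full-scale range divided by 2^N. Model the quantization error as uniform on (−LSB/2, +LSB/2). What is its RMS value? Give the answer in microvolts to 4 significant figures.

1.253 µV

Range = 4.55 − (-4.55) = 9.1 V.
LSB = 9.1 V / 2^21 = 4.33922 µV.
V_rms = LSB/√12 = 4.33922 µV / √12 = 1.253 µV.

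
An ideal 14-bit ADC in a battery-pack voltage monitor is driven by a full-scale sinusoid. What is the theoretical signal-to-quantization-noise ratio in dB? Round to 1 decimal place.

86.0 dB

SNR = 6.02·14 + 1.76 = 86.04 dB.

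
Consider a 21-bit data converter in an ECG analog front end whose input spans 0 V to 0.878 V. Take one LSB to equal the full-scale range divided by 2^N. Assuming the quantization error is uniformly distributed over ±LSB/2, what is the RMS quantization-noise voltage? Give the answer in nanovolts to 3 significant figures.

V_FS = 0.878 V.
LSB = 0.878 V / 2^21 = 418.66 nV.
For a uniform distribution on [−LSB/2, +LSB/2], V_rms = LSB/√12 = 418.66 nV/3.4641 = 121 nV.

121 nV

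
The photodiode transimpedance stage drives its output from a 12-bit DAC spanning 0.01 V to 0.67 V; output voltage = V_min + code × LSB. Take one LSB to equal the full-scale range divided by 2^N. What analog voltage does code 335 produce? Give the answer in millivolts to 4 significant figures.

Full-scale range = 0.67 V − (0.01 V) = 0.66 V. LSB = 0.66 V / 2^12.
V_out = 0.01 + 335 × (0.66/4096) V
      = 0.01 + 0.0539795 = 0.0639795 V.

63.98 mV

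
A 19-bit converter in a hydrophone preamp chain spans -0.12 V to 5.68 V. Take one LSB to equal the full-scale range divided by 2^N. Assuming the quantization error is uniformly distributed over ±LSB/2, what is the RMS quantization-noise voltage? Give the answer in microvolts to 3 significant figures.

Span: 5.68 V − (-0.12 V) = 5.8 V.
One LSB is 5.8 V / 524288 = 11.063 µV.
RMS of a uniform error over width LSB is LSB/√12 = 3.19 µV.

3.19 µV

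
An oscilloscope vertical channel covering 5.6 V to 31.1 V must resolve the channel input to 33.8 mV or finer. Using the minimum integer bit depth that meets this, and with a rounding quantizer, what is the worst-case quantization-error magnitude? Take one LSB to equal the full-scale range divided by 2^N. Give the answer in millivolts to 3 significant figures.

12.5 mV

The full-scale span is 31.1 − (5.6) = 25.5 V.
Required number of levels: 25.5/33.8 mV = 754.44; smallest N with 2^N ≥ that is 10.
One LSB is 25.5 V / 1024 = 24.902 mV.
Max error for round-to-nearest is LSB/2 = 12.5 mV.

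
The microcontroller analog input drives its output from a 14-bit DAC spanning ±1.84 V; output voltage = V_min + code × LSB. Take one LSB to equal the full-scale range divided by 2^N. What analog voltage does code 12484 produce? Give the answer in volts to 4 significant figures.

Full-scale range = 1.84 V − (-1.84 V) = 3.68 V. LSB = 3.68 V / 2^14.
Output = V_min + (12484/16384) × range = -1.84 + 0.761963 × 3.68 V
      = -1.84 + 2.80402 = 0.964023 V.

0.9640 V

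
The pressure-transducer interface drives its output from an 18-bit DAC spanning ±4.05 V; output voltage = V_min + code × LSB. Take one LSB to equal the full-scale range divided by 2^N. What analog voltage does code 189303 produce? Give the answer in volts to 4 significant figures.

1.799 V

Span: 4.05 V − (-4.05 V) = 8.1 V. LSB = 8.1 V / 2^18.
V_out = -4.05 + 189303 × (8.1/262144) V
      = -4.05 V + 5.84928 V = 1.79928 V.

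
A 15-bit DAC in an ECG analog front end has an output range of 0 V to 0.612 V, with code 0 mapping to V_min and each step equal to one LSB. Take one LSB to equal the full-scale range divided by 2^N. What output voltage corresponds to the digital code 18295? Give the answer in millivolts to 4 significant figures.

Range is 0.612 V. LSB = 0.612 V / 2^15.
V_out = V_min + code × LSB = 0 V + 18295 × 0.612 V / 32768
      = 0 + 0.341691 = 0.341691 V.

341.7 mV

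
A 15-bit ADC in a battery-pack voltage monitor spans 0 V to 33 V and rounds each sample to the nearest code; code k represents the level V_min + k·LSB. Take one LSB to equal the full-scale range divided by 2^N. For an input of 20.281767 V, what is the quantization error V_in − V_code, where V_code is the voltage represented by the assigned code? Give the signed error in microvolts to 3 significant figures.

Range is 33 V. LSB = 33 V / 2^15 ≈ 1.007 mV.
(V_in − V_min)/LSB = (20.281767 − (0)) × 32768/33 = 20139.1800 → nearest code k = 20139.
V_code = 0 + (20139/32768) × 33 = 20.281585693 V.
e = 20.281767 − (20.281585693) = +181 µV.

+181 µV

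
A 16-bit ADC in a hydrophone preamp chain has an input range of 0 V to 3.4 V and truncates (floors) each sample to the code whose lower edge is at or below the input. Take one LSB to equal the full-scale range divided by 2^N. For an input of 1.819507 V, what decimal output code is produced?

35071

Range is 3.4 V. LSB = 3.4 V / 2^16 ≈ 51.88 µV.
code = ⌊(V_in − V_min)/LSB⌋ = ⌊(V_in − V_min) × 2^16 / range⌋
     = ⌊(1.819507 − (0)) × 65536 / 3.4⌋ = ⌊1.819507 × 65536/3.4⌋
     = ⌊35071.533⌋ = 35071.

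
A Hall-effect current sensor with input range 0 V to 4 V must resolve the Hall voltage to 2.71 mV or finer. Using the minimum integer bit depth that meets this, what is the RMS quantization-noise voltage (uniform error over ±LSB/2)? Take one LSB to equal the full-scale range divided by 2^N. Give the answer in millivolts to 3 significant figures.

Range is 4 V.
Need 2^N ≥ 4 V / 2.71 mV = 1476 → N_min = 11.
LSB = 4 V / 2^11 = 1.9531 mV.
σ_q = LSB/√12 = 1.9531 mV/3.4641 = 0.564 mV.

0.564 mV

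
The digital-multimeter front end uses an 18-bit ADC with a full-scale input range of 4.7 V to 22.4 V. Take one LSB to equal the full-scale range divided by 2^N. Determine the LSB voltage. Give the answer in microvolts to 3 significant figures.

Range = 22.4 − (4.7) = 17.7 V.
There are 2^18 = 262144 steps.
One LSB is 17.7 V / 262144 = 67.5 µV.

67.5 µV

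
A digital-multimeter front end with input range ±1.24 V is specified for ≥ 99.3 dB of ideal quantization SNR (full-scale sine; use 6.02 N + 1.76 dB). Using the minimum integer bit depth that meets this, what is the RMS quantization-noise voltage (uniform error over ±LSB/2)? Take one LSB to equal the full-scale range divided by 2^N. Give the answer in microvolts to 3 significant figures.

Full-scale range = 1.24 V − (-1.24 V) = 2.48 V.
N ≥ (99.3 − 1.76)/6.02 = 16.203 → N_min = 17.
One LSB is 2.48 V / 131072 = 18.921 µV.
V_rms = LSB/√12 = 5.46 µV.

5.46 µV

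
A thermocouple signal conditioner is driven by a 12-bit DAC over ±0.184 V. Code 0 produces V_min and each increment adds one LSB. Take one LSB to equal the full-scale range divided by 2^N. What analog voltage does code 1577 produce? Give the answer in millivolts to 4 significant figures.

Full-scale range = 0.184 V − (-0.184 V) = 0.368 V. LSB = 0.368 V / 2^12.
V_out = V_min + code × LSB = -0.184 V + 1577 × 0.368 V / 4096
      = -0.184 V + 0.141684 V = -0.0423164 V.

-42.32 mV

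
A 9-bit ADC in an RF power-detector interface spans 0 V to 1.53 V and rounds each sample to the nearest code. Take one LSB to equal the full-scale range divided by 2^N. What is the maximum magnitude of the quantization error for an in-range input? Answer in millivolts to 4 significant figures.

Span = 1.53 V.
LSB = 1.53 V / 2^9 = 2.98828 mV.
Worst-case error for round-to-nearest is half an LSB: 1.494 mV.

1.494 mV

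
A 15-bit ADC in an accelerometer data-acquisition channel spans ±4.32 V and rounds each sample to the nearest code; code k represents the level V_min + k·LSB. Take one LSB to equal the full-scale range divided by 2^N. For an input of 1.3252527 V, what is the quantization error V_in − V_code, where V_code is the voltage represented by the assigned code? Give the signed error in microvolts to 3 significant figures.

+37.9 µV

Full-scale range = 4.32 V − (-4.32 V) = 8.64 V. LSB = 8.64 V / 2^15 ≈ 263.7 µV.
(1.3252527 − (-4.32)) / LSB = 5.6452527 × 32768/8.64 = 21410.1436. Nearest integer: k = 21410.
V_code = V_min + k × range/2^15 = -4.32 + 21410 × 8.64/32768 = 1.3252148438 V.
V_in − V_code = 1.3252527 − (1.3252148438) = +37.9 µV.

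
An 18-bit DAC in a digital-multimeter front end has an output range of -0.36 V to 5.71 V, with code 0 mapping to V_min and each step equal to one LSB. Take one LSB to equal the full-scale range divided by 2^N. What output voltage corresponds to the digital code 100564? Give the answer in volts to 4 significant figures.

1.969 V

The full-scale span is 5.71 − (-0.36) = 6.07 V. LSB = 6.07 V / 2^18.
V_out = -0.36 + 100564 × (6.07/262144) V
      = -0.36 V + 2.32858 V = 1.96858 V.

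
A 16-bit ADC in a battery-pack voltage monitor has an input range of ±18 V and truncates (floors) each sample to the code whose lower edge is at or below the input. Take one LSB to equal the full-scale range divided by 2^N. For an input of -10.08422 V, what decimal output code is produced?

Full-scale range = 18 V − (-18 V) = 36 V. LSB = 36 V / 2^16 ≈ 0.5493 mV.
code = ⌊(V_in − V_min)/LSB⌋ = ⌊(V_in − V_min) × 2^16 / range⌋
     = ⌊(-10.08422 − (-18)) × 65536 / 36⌋ = ⌊7.91578 × 65536/36⌋
     = ⌊14410.238⌋ = 14410.

14410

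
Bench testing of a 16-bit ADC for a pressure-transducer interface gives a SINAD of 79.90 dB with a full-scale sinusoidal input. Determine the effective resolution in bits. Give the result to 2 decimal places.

ENOB = (SINAD − 1.76) / 6.02 = (79.90 − 1.76) / 6.02 = 78.14 / 6.02 = 12.9801.

12.98 bits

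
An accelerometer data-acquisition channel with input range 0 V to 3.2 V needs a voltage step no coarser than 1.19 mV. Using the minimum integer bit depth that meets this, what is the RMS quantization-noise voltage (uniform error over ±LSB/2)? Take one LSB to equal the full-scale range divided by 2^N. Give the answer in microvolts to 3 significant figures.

V_FS = 3.2 V.
Need 2^N ≥ 3.2 V / 1.19 mV = 2689 → N_min = 12.
LSB = 3.2 V ÷ 2^12 = 3.2/4096 V = 0.78125 mV.
σ_q = LSB/√12 = 0.78125 mV/3.4641 = 226 µV.

226 µV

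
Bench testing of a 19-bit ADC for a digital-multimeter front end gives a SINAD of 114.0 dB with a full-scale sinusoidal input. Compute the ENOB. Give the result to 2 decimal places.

ENOB = (114.0 − 1.76)/6.02 = 18.6445 bits.

18.64 bits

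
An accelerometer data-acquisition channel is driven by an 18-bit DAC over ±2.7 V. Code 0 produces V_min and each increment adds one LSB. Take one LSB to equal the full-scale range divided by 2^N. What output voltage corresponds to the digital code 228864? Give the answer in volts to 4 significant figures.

The full-scale span is 2.7 − (-2.7) = 5.4 V. LSB = 5.4 V / 2^18.
V_out = V_min + code × LSB = -2.7 V + 228864 × 5.4 V / 262144
      = -2.7 V + 4.71445 V = 2.01445 V.

2.014 V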